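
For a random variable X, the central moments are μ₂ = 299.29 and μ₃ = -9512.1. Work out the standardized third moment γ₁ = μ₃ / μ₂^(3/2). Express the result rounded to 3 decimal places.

σ = √μ₂ = √299.29 = 17.30000
σ³ = μ₂^(3/2) = 5177.71700
γ₁ = μ₃/σ³ = -9512.1 / 5177.71700 ≈ -1.837

-1.837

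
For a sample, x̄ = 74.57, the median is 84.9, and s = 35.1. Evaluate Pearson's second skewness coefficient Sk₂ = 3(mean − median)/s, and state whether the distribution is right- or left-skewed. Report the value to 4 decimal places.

-0.8829, left-skewed

Sk₂ = 3(74.57 − 84.9) / 35.1 = 3 × -10.3300 / 35.1
    = -30.9900 / 35.1 ≈ -0.8829
Sk₂ < 0 ⇒ mean < median ⇒ left-skewed (negative skew).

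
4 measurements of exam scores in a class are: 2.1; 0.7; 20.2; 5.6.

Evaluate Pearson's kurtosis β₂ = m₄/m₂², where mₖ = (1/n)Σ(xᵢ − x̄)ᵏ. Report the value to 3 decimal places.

2.183

x̄ = 7.1500
Σ(xᵢ − x̄)² = 239.8100 ⇒ m₂ = 59.95250
Σ(xᵢ − x̄)⁴ = 31389.8590 ⇒ m₄ = 7847.46476
m₂² = 3594.30226
β₂ = m₄/m₂² = 7847.46476 / 3594.30226 ≈ 2.183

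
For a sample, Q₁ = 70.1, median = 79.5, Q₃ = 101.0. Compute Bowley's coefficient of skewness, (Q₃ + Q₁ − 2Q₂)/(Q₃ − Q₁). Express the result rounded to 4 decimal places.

numerator: Q₃ + Q₁ − 2Q₂ = 101.0 + 70.1 − 2×79.5 = 12.1000
denominator: Q₃ − Q₁ = 101.0 − 70.1 = 30.9000
Bowley skewness = 12.1000 / 30.9000 ≈ 0.3916

0.3916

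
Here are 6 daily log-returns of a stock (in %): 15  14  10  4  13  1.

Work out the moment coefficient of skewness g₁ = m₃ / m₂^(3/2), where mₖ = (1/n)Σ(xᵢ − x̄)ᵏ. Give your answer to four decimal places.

x̄ = (15 + 14 + 10 + 4 + 13 + 1) / 6 = 9.5000
deviations (xᵢ − x̄): 5.5000, 4.5000, 0.5000, -5.5000, 3.5000, -8.5000
Σ(xᵢ − x̄)² = 165.5000 ⇒ m₂ = 165.5000/6 = 27.58333
Σ(xᵢ − x̄)³ = -480.0000 ⇒ m₃ = -480.0000/6 = -80.00000
m₂^(3/2) = 27.58333^(1.5) = 144.86722
g₁ = m₃ / m₂^(3/2) = -80.00000 / 144.86722 ≈ -0.5522

-0.5522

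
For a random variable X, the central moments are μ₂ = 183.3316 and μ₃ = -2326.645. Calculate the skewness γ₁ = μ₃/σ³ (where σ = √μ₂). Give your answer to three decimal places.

-0.937

σ = √μ₂ = √183.3316 = 13.54000
σ³ = μ₂^(3/2) = 2482.30986
γ₁ = μ₃/σ³ = -2326.645 / 2482.30986 ≈ -0.937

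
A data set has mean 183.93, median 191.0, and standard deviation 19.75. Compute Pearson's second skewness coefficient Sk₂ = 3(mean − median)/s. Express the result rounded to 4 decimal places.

-1.0739

Sk₂ = 3(183.93 − 191.0) / 19.75 = 3 × -7.0700 / 19.75
    = -21.2100 / 19.75 ≈ -1.0739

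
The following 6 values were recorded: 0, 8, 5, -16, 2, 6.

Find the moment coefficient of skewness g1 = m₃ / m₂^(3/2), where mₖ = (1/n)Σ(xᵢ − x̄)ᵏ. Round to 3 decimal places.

x̄ = (0 + 8 + 5 - 16 + 2 + 6) / 6 = 0.8333
deviations (xᵢ − x̄): -0.8333, 7.1667, 4.1667, -16.8333, 1.1667, 5.1667
Σ(xᵢ − x̄)² = 380.8333 ⇒ m₂ = 380.8333/6 = 63.47222
Σ(xᵢ − x̄)³ = -4190.5556 ⇒ m₃ = -4190.5556/6 = -698.42593
m₂^(3/2) = 63.47222^(1.5) = 505.67974
g1 = m₃ / m₂^(3/2) = -698.42593 / 505.67974 ≈ -1.381

-1.381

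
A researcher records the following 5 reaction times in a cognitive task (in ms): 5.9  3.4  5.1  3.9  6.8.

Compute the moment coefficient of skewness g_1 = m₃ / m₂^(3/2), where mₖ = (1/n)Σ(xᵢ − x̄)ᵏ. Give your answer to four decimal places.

0.0679

x̄ = (5.9 + 3.4 + 5.1 + 3.9 + 6.8) / 5 = 5.0200
deviations (xᵢ − x̄): 0.8800, -1.6200, 0.0800, -1.1200, 1.7800
Σ(xᵢ − x̄)² = 7.8280 ⇒ m₂ = 7.8280/5 = 1.56560
Σ(xᵢ − x̄)³ = 0.6653 ⇒ m₃ = 0.6653/5 = 0.13306
m₂^(3/2) = 1.56560^(1.5) = 1.95894
g_1 = m₃ / m₂^(3/2) = 0.13306 / 1.95894 ≈ 0.0679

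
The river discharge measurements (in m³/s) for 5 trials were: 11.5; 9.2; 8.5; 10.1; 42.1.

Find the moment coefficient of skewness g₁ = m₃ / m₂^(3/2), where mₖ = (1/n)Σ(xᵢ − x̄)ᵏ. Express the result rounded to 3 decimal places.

1.478

x̄ = (11.5 + 9.2 + 8.5 + 10.1 + 42.1) / 5 = 16.2800
deviations (xᵢ − x̄): -4.7800, -7.0800, -7.7800, -6.1800, 25.8200
Σ(xᵢ − x̄)² = 838.3680 ⇒ m₂ = 838.3680/5 = 167.67360
Σ(xᵢ − x̄)³ = 16042.4311 ⇒ m₃ = 16042.4311/5 = 3208.48622
m₂^(3/2) = 167.67360^(1.5) = 2171.18602
g₁ = m₃ / m₂^(3/2) = 3208.48622 / 2171.18602 ≈ 1.478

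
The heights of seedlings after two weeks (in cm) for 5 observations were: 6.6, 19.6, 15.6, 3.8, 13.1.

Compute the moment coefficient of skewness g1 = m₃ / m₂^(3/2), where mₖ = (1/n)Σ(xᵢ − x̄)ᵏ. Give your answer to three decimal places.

x̄ = (6.6 + 19.6 + 15.6 + 3.8 + 13.1) / 5 = 11.7400
deviations (xᵢ − x̄): -5.1400, 7.8600, 3.8600, -7.9400, 1.3600
Σ(xᵢ − x̄)² = 167.9920 ⇒ m₂ = 167.9920/5 = 33.59840
Σ(xᵢ − x̄)³ = -90.7474 ⇒ m₃ = -90.7474/5 = -18.14947
m₂^(3/2) = 33.59840^(1.5) = 194.75019
g1 = m₃ / m₂^(3/2) = -18.14947 / 194.75019 ≈ -0.093

-0.093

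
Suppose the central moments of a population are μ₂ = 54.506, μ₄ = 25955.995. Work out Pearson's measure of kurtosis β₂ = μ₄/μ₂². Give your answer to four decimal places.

μ₂² = 54.506² = 2970.90404
μ₄/μ₂² = 25955.995 / 2970.90404 = 8.73673
β₂ ≈ 8.7367

8.7367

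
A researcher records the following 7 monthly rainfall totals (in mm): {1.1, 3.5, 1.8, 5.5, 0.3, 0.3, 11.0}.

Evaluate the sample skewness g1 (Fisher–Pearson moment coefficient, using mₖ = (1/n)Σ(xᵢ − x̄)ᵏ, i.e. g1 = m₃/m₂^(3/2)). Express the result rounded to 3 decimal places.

x̄ = (1.1 + 3.5 + 1.8 + 5.5 + 0.3 + 0.3 + 11.0) / 7 = 3.3571
deviations (xᵢ − x̄): -2.2571, 0.1429, -1.5571, 2.1429, -3.0571, -3.0571, 7.6429
Σ(xᵢ − x̄)² = 89.2371 ⇒ m₂ = 89.2371/7 = 12.74816
Σ(xᵢ − x̄)³ = 383.8669 ⇒ m₃ = 383.8669/7 = 54.83813
m₂^(3/2) = 12.74816^(1.5) = 45.51677
g1 = m₃ / m₂^(3/2) = 54.83813 / 45.51677 ≈ 1.205

1.205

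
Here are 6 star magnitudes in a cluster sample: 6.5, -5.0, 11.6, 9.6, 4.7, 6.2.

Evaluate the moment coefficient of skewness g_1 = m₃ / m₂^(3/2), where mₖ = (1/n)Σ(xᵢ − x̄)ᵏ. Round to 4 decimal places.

x̄ = (6.5 - 5.0 + 11.6 + 9.6 + 4.7 + 6.2) / 6 = 5.6000
deviations (xᵢ − x̄): 0.9000, -10.6000, 6.0000, 4.0000, -0.9000, 0.6000
Σ(xᵢ − x̄)² = 166.3400 ⇒ m₂ = 166.3400/6 = 27.72333
Σ(xᵢ − x̄)³ = -910.8000 ⇒ m₃ = -910.8000/6 = -151.80000
m₂^(3/2) = 27.72333^(1.5) = 145.97153
g_1 = m₃ / m₂^(3/2) = -151.80000 / 145.97153 ≈ -1.0399

-1.0399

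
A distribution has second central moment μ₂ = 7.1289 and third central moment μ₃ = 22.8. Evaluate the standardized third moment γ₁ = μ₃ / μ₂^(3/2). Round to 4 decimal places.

1.1978

σ = √μ₂ = √7.1289 = 2.67000
σ³ = μ₂^(3/2) = 19.03416
γ₁ = μ₃/σ³ = 22.8 / 19.03416 ≈ 1.1978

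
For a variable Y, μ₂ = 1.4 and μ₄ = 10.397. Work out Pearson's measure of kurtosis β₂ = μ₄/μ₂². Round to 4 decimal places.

μ₂² = 1.4² = 1.96000
μ₄/μ₂² = 10.397 / 1.96000 = 5.30459
β₂ ≈ 5.3046

5.3046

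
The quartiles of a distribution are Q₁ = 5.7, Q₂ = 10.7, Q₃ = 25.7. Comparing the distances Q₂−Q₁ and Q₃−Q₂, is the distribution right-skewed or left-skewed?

Q₂ − Q₁ = 5.0;  Q₃ − Q₂ = 15.0
Q₃ − Q₂ > Q₂ − Q₁ ⇒ the upper half is more spread out ⇒ right-skewed.

right-skewed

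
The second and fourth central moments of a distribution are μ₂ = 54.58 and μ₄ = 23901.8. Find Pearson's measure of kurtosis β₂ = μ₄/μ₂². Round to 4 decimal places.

8.0235

μ₂² = 54.58² = 2978.97640
μ₄/μ₂² = 23901.8 / 2978.97640 = 8.02349
β₂ ≈ 8.0235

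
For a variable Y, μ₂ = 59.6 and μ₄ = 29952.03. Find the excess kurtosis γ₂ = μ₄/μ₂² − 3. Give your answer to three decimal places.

5.432

μ₂² = 59.6² = 3552.16000
μ₄/μ₂² = 29952.03 / 3552.16000 = 8.43206
γ₂ = 8.43206 − 3 ≈ 5.432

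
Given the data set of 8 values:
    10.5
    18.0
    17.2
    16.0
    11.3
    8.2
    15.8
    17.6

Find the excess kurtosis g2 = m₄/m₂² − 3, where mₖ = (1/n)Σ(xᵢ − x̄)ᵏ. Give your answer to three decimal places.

x̄ = 14.3250
Σ(xᵢ − x̄)² = 98.7750 ⇒ m₂ = 12.34688
Σ(xᵢ − x̄)⁴ = 2083.5776 ⇒ m₄ = 260.44720
m₂² = 152.44532
g2 = m₄/m₂² − 3 = 1.70846 − 3 ≈ -1.292

-1.292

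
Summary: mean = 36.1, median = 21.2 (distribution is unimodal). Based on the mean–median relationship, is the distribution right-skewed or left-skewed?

right-skewed

mean − median = 36.1 − 21.2 = 14.9
mean > median ⇒ the longer tail is on the right ⇒ right-skewed (positively skewed).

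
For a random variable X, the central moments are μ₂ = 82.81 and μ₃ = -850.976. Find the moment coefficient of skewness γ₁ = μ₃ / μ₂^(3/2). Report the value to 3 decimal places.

σ = √μ₂ = √82.81 = 9.10000
σ³ = μ₂^(3/2) = 753.57100
γ₁ = μ₃/σ³ = -850.976 / 753.57100 ≈ -1.129

-1.129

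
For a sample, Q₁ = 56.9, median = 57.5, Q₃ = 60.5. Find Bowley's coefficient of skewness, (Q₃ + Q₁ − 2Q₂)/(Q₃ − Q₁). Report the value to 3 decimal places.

0.667

numerator: Q₃ + Q₁ − 2Q₂ = 60.5 + 56.9 − 2×57.5 = 2.4000
denominator: Q₃ − Q₁ = 60.5 − 56.9 = 3.6000
Bowley skewness = 2.4000 / 3.6000 ≈ 0.667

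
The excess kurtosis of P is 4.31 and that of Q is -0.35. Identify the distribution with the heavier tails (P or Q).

P

Higher excess kurtosis ⇒ heavier tails relative to the normal distribution.
4.31 vs -0.35: the larger is 4.31, so P has heavier tails. (P is leptokurtic — heavier-than-normal tails; the other is platykurtic.)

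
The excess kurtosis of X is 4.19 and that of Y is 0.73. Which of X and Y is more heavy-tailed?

X

Higher excess kurtosis ⇒ heavier tails relative to the normal distribution.
4.19 vs 0.73: the larger is 4.19, so X has heavier tails.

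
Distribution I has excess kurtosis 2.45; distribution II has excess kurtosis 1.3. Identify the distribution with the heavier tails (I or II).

I

Higher excess kurtosis ⇒ heavier tails relative to the normal distribution.
2.45 vs 1.3: the larger is 2.45, so I has heavier tails.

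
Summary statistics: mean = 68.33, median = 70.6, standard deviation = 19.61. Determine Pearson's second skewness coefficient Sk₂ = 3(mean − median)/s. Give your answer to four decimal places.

Sk₂ = 3(68.33 − 70.6) / 19.61 = 3 × -2.2700 / 19.61
    = -6.8100 / 19.61 ≈ -0.3473

-0.3473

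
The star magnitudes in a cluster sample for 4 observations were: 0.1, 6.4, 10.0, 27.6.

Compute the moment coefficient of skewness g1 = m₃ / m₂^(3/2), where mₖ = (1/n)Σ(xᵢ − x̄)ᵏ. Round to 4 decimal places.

x̄ = (0.1 + 6.4 + 10.0 + 27.6) / 4 = 11.0250
deviations (xᵢ − x̄): -10.9250, -4.6250, -1.0250, 16.5750
Σ(xᵢ − x̄)² = 416.5275 ⇒ m₂ = 416.5275/4 = 104.13188
Σ(xᵢ − x̄)³ = 3149.6914 ⇒ m₃ = 3149.6914/4 = 787.42284
m₂^(3/2) = 104.13188^(1.5) = 1062.61400
g1 = m₃ / m₂^(3/2) = 787.42284 / 1062.61400 ≈ 0.7410

0.7410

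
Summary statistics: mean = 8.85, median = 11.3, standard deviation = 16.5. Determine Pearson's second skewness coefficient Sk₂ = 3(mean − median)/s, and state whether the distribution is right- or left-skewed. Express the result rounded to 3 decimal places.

Sk₂ = 3(8.85 − 11.3) / 16.5 = 3 × -2.4500 / 16.5
    = -7.3500 / 16.5 ≈ -0.445
Sk₂ < 0 ⇒ mean < median ⇒ left-skewed (negative skew).

-0.445, left-skewed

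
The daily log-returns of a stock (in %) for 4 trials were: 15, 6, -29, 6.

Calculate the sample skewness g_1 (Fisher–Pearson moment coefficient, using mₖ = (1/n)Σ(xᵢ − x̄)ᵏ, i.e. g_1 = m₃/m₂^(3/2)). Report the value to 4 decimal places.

x̄ = (15 + 6 - 29 + 6) / 4 = -0.5000
deviations (xᵢ − x̄): 15.5000, 6.5000, -28.5000, 6.5000
Σ(xᵢ − x̄)² = 1137.0000 ⇒ m₂ = 1137.0000/4 = 284.25000
Σ(xᵢ − x̄)³ = -18876.0000 ⇒ m₃ = -18876.0000/4 = -4719.00000
m₂^(3/2) = 284.25000^(1.5) = 4792.37407
g_1 = m₃ / m₂^(3/2) = -4719.00000 / 4792.37407 ≈ -0.9847

-0.9847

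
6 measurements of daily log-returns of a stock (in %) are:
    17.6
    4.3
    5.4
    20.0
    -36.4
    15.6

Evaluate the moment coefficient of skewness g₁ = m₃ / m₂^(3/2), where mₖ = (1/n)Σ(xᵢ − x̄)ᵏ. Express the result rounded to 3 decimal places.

-1.428

x̄ = (17.6 + 4.3 + 5.4 + 20.0 - 36.4 + 15.6) / 6 = 4.4167
deviations (xᵢ − x̄): 13.1833, -0.1167, 0.9833, 15.5833, -40.8167, 11.1833
Σ(xᵢ − x̄)² = 2208.6883 ⇒ m₂ = 2208.6883/6 = 368.11472
Σ(xᵢ − x̄)³ = -60525.4354 ⇒ m₃ = -60525.4354/6 = -10087.57257
m₂^(3/2) = 368.11472^(1.5) = 7062.76539
g₁ = m₃ / m₂^(3/2) = -10087.57257 / 7062.76539 ≈ -1.428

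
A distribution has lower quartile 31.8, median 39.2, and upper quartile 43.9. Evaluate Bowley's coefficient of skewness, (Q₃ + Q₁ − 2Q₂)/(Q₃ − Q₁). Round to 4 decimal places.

-0.2231

numerator: Q₃ + Q₁ − 2Q₂ = 43.9 + 31.8 − 2×39.2 = -2.7000
denominator: Q₃ − Q₁ = 43.9 − 31.8 = 12.1000
Bowley skewness = -2.7000 / 12.1000 ≈ -0.2231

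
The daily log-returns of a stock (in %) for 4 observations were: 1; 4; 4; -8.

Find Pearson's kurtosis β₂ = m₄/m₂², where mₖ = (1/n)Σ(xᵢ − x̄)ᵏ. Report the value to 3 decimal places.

x̄ = 0.2500
Σ(xᵢ − x̄)² = 96.7500 ⇒ m₂ = 24.18750
Σ(xᵢ − x̄)⁴ = 5028.3281 ⇒ m₄ = 1257.08203
m₂² = 585.03516
β₂ = m₄/m₂² = 1257.08203 / 585.03516 ≈ 2.149

2.149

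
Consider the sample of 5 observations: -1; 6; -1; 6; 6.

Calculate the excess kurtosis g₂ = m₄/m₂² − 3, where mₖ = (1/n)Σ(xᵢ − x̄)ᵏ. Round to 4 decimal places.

-1.8333

x̄ = 3.2000
Σ(xᵢ − x̄)² = 58.8000 ⇒ m₂ = 11.76000
Σ(xᵢ − x̄)⁴ = 806.7360 ⇒ m₄ = 161.34720
m₂² = 138.29760
g₂ = m₄/m₂² − 3 = 1.16667 − 3 ≈ -1.8333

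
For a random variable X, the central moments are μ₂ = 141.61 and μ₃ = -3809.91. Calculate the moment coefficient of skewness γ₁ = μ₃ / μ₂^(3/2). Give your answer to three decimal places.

σ = √μ₂ = √141.61 = 11.90000
σ³ = μ₂^(3/2) = 1685.15900
γ₁ = μ₃/σ³ = -3809.91 / 1685.15900 ≈ -2.261

-2.261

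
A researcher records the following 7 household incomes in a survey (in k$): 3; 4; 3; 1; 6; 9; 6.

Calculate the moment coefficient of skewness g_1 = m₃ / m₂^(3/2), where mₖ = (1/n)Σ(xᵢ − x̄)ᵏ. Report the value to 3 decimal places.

0.385

x̄ = (3 + 4 + 3 + 1 + 6 + 9 + 6) / 7 = 4.5714
deviations (xᵢ − x̄): -1.5714, -0.5714, -1.5714, -3.5714, 1.4286, 4.4286, 1.4286
Σ(xᵢ − x̄)² = 41.7143 ⇒ m₂ = 41.7143/7 = 5.95918
Σ(xᵢ − x̄)³ = 39.1837 ⇒ m₃ = 39.1837/7 = 5.59767
m₂^(3/2) = 5.95918^(1.5) = 14.54723
g_1 = m₃ / m₂^(3/2) = 5.59767 / 14.54723 ≈ 0.385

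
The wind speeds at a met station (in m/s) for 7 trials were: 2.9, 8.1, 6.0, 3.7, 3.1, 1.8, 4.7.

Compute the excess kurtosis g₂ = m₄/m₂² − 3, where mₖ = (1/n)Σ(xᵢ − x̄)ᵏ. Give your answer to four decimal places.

-0.6145

x̄ = 4.3286
Σ(xᵢ − x̄)² = 27.4943 ⇒ m₂ = 3.92776
Σ(xᵢ − x̄)⁴ = 257.6149 ⇒ m₄ = 36.80213
m₂² = 15.42726
g₂ = m₄/m₂² − 3 = 2.38553 − 3 ≈ -0.6145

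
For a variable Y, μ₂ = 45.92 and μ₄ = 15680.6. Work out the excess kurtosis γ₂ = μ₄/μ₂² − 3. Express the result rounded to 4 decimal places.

μ₂² = 45.92² = 2108.64640
μ₄/μ₂² = 15680.6 / 2108.64640 = 7.43633
γ₂ = 7.43633 − 3 ≈ 4.4363

4.4363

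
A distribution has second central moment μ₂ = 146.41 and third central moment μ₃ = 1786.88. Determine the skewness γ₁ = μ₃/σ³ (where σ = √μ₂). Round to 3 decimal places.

σ = √μ₂ = √146.41 = 12.10000
σ³ = μ₂^(3/2) = 1771.56100
γ₁ = μ₃/σ³ = 1786.88 / 1771.56100 ≈ 1.009

1.009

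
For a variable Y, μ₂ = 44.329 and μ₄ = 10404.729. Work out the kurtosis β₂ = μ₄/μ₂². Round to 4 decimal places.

5.2949

μ₂² = 44.329² = 1965.06024
μ₄/μ₂² = 10404.729 / 1965.06024 = 5.29487
β₂ ≈ 5.2949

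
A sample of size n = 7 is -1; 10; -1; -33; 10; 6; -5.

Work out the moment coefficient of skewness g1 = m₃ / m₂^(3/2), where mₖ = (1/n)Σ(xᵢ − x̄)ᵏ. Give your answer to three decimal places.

-1.420

x̄ = (-1 + 10 - 1 - 33 + 10 + 6 - 5) / 7 = -2.0000
deviations (xᵢ − x̄): 1.0000, 12.0000, 1.0000, -31.0000, 12.0000, 8.0000, -3.0000
Σ(xᵢ − x̄)² = 1324.0000 ⇒ m₂ = 1324.0000/7 = 189.14286
Σ(xᵢ − x̄)³ = -25848.0000 ⇒ m₃ = -25848.0000/7 = -3692.57143
m₂^(3/2) = 189.14286^(1.5) = 2601.26692
g1 = m₃ / m₂^(3/2) = -3692.57143 / 2601.26692 ≈ -1.420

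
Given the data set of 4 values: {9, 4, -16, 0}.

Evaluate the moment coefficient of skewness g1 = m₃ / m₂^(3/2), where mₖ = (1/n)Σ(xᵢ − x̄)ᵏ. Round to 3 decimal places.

-0.765

x̄ = (9 + 4 - 16 + 0) / 4 = -0.7500
deviations (xᵢ − x̄): 9.7500, 4.7500, -15.2500, 0.7500
Σ(xᵢ − x̄)² = 350.7500 ⇒ m₂ = 350.7500/4 = 87.68750
Σ(xᵢ − x̄)³ = -2512.1250 ⇒ m₃ = -2512.1250/4 = -628.03125
m₂^(3/2) = 87.68750^(1.5) = 821.11982
g1 = m₃ / m₂^(3/2) = -628.03125 / 821.11982 ≈ -0.765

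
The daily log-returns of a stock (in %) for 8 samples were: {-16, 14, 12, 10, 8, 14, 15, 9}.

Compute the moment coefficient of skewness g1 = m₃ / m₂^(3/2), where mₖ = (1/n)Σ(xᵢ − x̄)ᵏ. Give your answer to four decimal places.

-1.9889

x̄ = (-16 + 14 + 12 + 10 + 8 + 14 + 15 + 9) / 8 = 8.2500
deviations (xᵢ − x̄): -24.2500, 5.7500, 3.7500, 1.7500, -0.2500, 5.7500, 6.7500, 0.7500
Σ(xᵢ − x̄)² = 717.5000 ⇒ m₂ = 717.5000/8 = 89.68750
Σ(xᵢ − x̄)³ = -13514.2500 ⇒ m₃ = -13514.2500/8 = -1689.28125
m₂^(3/2) = 89.68750^(1.5) = 849.37188
g1 = m₃ / m₂^(3/2) = -1689.28125 / 849.37188 ≈ -1.9889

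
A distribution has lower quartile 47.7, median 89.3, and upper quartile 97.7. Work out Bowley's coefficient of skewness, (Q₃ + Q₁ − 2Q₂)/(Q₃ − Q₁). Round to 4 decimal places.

numerator: Q₃ + Q₁ − 2Q₂ = 97.7 + 47.7 − 2×89.3 = -33.2000
denominator: Q₃ − Q₁ = 97.7 − 47.7 = 50.0000
Bowley skewness = -33.2000 / 50.0000 ≈ -0.6640

-0.6640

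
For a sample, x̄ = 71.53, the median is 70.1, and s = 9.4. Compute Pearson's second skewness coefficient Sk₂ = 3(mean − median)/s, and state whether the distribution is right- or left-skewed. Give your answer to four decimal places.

Sk₂ = 3(71.53 − 70.1) / 9.4 = 3 × 1.4300 / 9.4
    = 4.2900 / 9.4 ≈ 0.4564
Sk₂ > 0 ⇒ mean > median ⇒ right-skewed (positive skew).

0.4564, right-skewed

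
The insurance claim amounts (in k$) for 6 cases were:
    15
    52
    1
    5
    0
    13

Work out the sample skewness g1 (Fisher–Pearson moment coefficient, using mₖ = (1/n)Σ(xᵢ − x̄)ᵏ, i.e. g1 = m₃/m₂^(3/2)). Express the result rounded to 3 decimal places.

x̄ = (15 + 52 + 1 + 5 + 0 + 13) / 6 = 14.3333
deviations (xᵢ − x̄): 0.6667, 37.6667, -13.3333, -9.3333, -14.3333, -1.3333
Σ(xᵢ − x̄)² = 1891.3333 ⇒ m₂ = 1891.3333/6 = 315.22222
Σ(xᵢ − x̄)³ = 47310.4444 ⇒ m₃ = 47310.4444/6 = 7885.07407
m₂^(3/2) = 315.22222^(1.5) = 5596.61252
g1 = m₃ / m₂^(3/2) = 7885.07407 / 5596.61252 ≈ 1.409

1.409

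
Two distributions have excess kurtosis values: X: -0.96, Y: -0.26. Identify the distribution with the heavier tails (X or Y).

Higher excess kurtosis ⇒ heavier tails relative to the normal distribution.
-0.96 vs -0.26: the larger is -0.26, so Y has heavier tails.

Y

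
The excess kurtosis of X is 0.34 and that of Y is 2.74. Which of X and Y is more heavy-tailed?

Y

Higher excess kurtosis ⇒ heavier tails relative to the normal distribution.
0.34 vs 2.74: the larger is 2.74, so Y has heavier tails.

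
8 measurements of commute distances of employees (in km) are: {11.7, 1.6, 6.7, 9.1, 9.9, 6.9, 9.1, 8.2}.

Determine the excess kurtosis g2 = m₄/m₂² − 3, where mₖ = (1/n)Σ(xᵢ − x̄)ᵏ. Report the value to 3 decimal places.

0.581

x̄ = 7.9000
Σ(xᵢ − x̄)² = 63.5400 ⇒ m₂ = 7.94250
Σ(xᵢ − x̄)⁴ = 1807.0386 ⇒ m₄ = 225.87982
m₂² = 63.08331
g2 = m₄/m₂² − 3 = 3.58066 − 3 ≈ 0.581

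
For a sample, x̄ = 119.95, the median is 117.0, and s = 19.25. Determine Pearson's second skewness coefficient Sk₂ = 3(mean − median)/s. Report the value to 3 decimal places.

Sk₂ = 3(119.95 − 117.0) / 19.25 = 3 × 2.9500 / 19.25
    = 8.8500 / 19.25 ≈ 0.460

0.460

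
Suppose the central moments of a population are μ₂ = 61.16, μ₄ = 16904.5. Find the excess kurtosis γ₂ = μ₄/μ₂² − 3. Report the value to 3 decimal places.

μ₂² = 61.16² = 3740.54560
μ₄/μ₂² = 16904.5 / 3740.54560 = 4.51926
γ₂ = 4.51926 − 3 ≈ 1.519

1.519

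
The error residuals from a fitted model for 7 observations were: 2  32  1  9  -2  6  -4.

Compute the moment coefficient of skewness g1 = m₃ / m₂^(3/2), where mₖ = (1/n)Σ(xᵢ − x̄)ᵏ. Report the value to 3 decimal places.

1.510

x̄ = (2 + 32 + 1 + 9 - 2 + 6 - 4) / 7 = 6.2857
deviations (xᵢ − x̄): -4.2857, 25.7143, -5.2857, 2.7143, -8.2857, -0.2857, -10.2857
Σ(xᵢ − x̄)² = 889.4286 ⇒ m₂ = 889.4286/7 = 127.06122
Σ(xᵢ − x̄)³ = 15139.4694 ⇒ m₃ = 15139.4694/7 = 2162.78134
m₂^(3/2) = 127.06122^(1.5) = 1432.25239
g1 = m₃ / m₂^(3/2) = 2162.78134 / 1432.25239 ≈ 1.510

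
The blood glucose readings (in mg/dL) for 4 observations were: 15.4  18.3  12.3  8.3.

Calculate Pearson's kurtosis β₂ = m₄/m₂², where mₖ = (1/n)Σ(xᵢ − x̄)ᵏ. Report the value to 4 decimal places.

x̄ = 13.5750
Σ(xᵢ − x̄)² = 55.1075 ⇒ m₂ = 13.77687
Σ(xᵢ − x̄)⁴ = 1286.4347 ⇒ m₄ = 321.60866
m₂² = 189.80228
β₂ = m₄/m₂² = 321.60866 / 189.80228 ≈ 1.6944

1.6944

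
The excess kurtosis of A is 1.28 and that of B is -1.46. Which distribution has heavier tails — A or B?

A

Higher excess kurtosis ⇒ heavier tails relative to the normal distribution.
1.28 vs -1.46: the larger is 1.28, so A has heavier tails. (A is leptokurtic — heavier-than-normal tails; the other is platykurtic.)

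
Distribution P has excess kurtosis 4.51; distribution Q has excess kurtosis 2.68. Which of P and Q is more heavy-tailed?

Higher excess kurtosis ⇒ heavier tails relative to the normal distribution.
4.51 vs 2.68: the larger is 4.51, so P has heavier tails.

P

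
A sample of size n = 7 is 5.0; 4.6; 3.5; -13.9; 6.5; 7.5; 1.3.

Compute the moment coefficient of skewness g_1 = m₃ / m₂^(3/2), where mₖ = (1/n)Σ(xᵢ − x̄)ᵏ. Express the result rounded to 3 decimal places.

x̄ = (5.0 + 4.6 + 3.5 - 13.9 + 6.5 + 7.5 + 1.3) / 7 = 2.0714
deviations (xᵢ − x̄): 2.9286, 2.5286, 1.4286, -15.9714, 4.4286, 5.4286, -0.7714
Σ(xᵢ − x̄)² = 321.7743 ⇒ m₂ = 321.7743/7 = 45.96776
Σ(xᵢ − x̄)³ = -3783.5252 ⇒ m₃ = -3783.5252/7 = -540.50360
m₂^(3/2) = 45.96776^(1.5) = 311.65919
g_1 = m₃ / m₂^(3/2) = -540.50360 / 311.65919 ≈ -1.734

-1.734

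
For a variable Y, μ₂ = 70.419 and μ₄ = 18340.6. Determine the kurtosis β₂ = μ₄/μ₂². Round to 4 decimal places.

3.6986

μ₂² = 70.419² = 4958.83556
μ₄/μ₂² = 18340.6 / 4958.83556 = 3.69857
β₂ ≈ 3.6986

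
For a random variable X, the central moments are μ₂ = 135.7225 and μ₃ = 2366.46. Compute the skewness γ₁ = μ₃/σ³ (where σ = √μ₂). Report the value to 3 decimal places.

σ = √μ₂ = √135.7225 = 11.65000
σ³ = μ₂^(3/2) = 1581.16713
γ₁ = μ₃/σ³ = 2366.46 / 1581.16713 ≈ 1.497

1.497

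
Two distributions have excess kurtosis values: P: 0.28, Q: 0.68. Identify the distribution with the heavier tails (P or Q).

Higher excess kurtosis ⇒ heavier tails relative to the normal distribution.
0.28 vs 0.68: the larger is 0.68, so Q has heavier tails.

Q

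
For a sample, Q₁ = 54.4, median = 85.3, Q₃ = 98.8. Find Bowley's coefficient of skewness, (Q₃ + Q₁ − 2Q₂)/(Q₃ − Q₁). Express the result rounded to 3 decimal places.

-0.392

numerator: Q₃ + Q₁ − 2Q₂ = 98.8 + 54.4 − 2×85.3 = -17.4000
denominator: Q₃ − Q₁ = 98.8 − 54.4 = 44.4000
Bowley skewness = -17.4000 / 44.4000 ≈ -0.392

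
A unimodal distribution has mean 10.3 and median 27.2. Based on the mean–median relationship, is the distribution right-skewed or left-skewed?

left-skewed

mean − median = 10.3 − 27.2 = -16.9
mean < median ⇒ the longer tail is on the left ⇒ left-skewed (negatively skewed).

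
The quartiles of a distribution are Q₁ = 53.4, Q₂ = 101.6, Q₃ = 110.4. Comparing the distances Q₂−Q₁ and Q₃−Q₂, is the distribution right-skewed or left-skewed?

left-skewed

Q₂ − Q₁ = 48.2;  Q₃ − Q₂ = 8.8
Q₂ − Q₁ > Q₃ − Q₂ ⇒ the lower half is more spread out ⇒ left-skewed.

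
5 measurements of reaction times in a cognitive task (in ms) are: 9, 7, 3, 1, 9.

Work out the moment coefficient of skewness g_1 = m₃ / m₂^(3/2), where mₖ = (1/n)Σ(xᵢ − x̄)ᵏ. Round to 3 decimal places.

-0.380

x̄ = (9 + 7 + 3 + 1 + 9) / 5 = 5.8000
deviations (xᵢ − x̄): 3.2000, 1.2000, -2.8000, -4.8000, 3.2000
Σ(xᵢ − x̄)² = 52.8000 ⇒ m₂ = 52.8000/5 = 10.56000
Σ(xᵢ − x̄)³ = -65.2800 ⇒ m₃ = -65.2800/5 = -13.05600
m₂^(3/2) = 10.56000^(1.5) = 34.31594
g_1 = m₃ / m₂^(3/2) = -13.05600 / 34.31594 ≈ -0.380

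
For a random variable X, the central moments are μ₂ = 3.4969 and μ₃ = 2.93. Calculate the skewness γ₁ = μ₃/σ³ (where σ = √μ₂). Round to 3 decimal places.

σ = √μ₂ = √3.4969 = 1.87000
σ³ = μ₂^(3/2) = 6.53920
γ₁ = μ₃/σ³ = 2.93 / 6.53920 ≈ 0.448

0.448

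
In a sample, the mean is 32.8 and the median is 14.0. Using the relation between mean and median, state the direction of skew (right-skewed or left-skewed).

mean − median = 32.8 − 14.0 = 18.8
mean > median ⇒ the longer tail is on the right ⇒ right-skewed (positively skewed).

right-skewed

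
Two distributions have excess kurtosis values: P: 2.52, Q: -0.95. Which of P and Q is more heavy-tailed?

P

Higher excess kurtosis ⇒ heavier tails relative to the normal distribution.
2.52 vs -0.95: the larger is 2.52, so P has heavier tails. (P is leptokurtic — heavier-than-normal tails; the other is platykurtic.)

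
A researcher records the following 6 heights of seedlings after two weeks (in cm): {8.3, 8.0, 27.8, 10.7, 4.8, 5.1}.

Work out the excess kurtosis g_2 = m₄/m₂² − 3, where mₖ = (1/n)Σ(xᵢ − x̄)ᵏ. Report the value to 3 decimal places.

0.749

x̄ = 10.7833
Σ(xᵢ − x̄)² = 371.5883 ⇒ m₂ = 61.93139
Σ(xᵢ − x̄)⁴ = 86272.0295 ⇒ m₄ = 14378.67159
m₂² = 3835.49693
g_2 = m₄/m₂² − 3 = 3.74884 − 3 ≈ 0.749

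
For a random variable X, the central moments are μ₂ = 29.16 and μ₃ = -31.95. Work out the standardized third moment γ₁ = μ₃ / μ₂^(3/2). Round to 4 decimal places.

-0.2029

σ = √μ₂ = √29.16 = 5.40000
σ³ = μ₂^(3/2) = 157.46400
γ₁ = μ₃/σ³ = -31.95 / 157.46400 ≈ -0.2029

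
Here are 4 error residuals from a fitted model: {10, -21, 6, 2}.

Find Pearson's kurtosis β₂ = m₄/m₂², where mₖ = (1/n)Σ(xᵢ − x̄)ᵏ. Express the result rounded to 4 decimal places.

x̄ = -0.7500
Σ(xᵢ − x̄)² = 578.7500 ⇒ m₂ = 144.68750
Σ(xᵢ − x̄)⁴ = 183639.0781 ⇒ m₄ = 45909.76953
m₂² = 20934.47266
β₂ = m₄/m₂² = 45909.76953 / 20934.47266 ≈ 2.1930

2.1930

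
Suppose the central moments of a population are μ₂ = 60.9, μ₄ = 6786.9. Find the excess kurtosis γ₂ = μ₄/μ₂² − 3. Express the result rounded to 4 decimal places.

μ₂² = 60.9² = 3708.81000
μ₄/μ₂² = 6786.9 / 3708.81000 = 1.82994
γ₂ = 1.82994 − 3 ≈ -1.1701

-1.1701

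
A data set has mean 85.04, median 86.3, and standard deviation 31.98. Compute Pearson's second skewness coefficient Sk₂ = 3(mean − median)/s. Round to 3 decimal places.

-0.118

Sk₂ = 3(85.04 − 86.3) / 31.98 = 3 × -1.2600 / 31.98
    = -3.7800 / 31.98 ≈ -0.118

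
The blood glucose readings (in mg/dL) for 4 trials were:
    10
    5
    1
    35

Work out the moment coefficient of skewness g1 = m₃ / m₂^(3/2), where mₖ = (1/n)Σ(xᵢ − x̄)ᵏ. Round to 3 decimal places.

0.960

x̄ = (10 + 5 + 1 + 35) / 4 = 12.7500
deviations (xᵢ − x̄): -2.7500, -7.7500, -11.7500, 22.2500
Σ(xᵢ − x̄)² = 700.7500 ⇒ m₂ = 700.7500/4 = 175.18750
Σ(xᵢ − x̄)³ = 8906.6250 ⇒ m₃ = 8906.6250/4 = 2226.65625
m₂^(3/2) = 175.18750^(1.5) = 2318.75398
g1 = m₃ / m₂^(3/2) = 2226.65625 / 2318.75398 ≈ 0.960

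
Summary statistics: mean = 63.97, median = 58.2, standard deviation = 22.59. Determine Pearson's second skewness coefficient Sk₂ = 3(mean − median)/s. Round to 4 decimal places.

0.7663

Sk₂ = 3(63.97 − 58.2) / 22.59 = 3 × 5.7700 / 22.59
    = 17.3100 / 22.59 ≈ 0.7663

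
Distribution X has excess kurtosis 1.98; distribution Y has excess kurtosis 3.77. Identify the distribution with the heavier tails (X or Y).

Higher excess kurtosis ⇒ heavier tails relative to the normal distribution.
1.98 vs 3.77: the larger is 3.77, so Y has heavier tails.

Y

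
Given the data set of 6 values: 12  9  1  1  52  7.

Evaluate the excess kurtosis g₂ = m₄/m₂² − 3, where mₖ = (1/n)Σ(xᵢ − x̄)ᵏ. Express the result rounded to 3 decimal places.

0.841

x̄ = 13.6667
Σ(xᵢ − x̄)² = 1859.3333 ⇒ m₂ = 309.88889
Σ(xᵢ − x̄)⁴ = 2213209.1111 ⇒ m₄ = 368868.18519
m₂² = 96031.12346
g₂ = m₄/m₂² − 3 = 3.84113 − 3 ≈ 0.841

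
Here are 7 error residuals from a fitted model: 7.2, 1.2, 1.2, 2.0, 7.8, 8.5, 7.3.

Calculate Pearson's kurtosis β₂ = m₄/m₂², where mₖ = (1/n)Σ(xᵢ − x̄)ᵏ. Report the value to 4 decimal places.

x̄ = 5.0286
Σ(xᵢ − x̄)² = 68.0943 ⇒ m₂ = 9.72776
Σ(xᵢ − x̄)⁴ = 766.9102 ⇒ m₄ = 109.55860
m₂² = 94.62922
β₂ = m₄/m₂² = 109.55860 / 94.62922 ≈ 1.1578

1.1578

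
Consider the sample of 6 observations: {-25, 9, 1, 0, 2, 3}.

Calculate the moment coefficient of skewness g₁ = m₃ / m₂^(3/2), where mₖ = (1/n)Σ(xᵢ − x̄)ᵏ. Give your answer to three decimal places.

x̄ = (-25 + 9 + 1 + 0 + 2 + 3) / 6 = -1.6667
deviations (xᵢ − x̄): -23.3333, 10.6667, 2.6667, 1.6667, 3.6667, 4.6667
Σ(xᵢ − x̄)² = 703.3333 ⇒ m₂ = 703.3333/6 = 117.22222
Σ(xᵢ − x̄)³ = -11315.5556 ⇒ m₃ = -11315.5556/6 = -1885.92593
m₂^(3/2) = 117.22222^(1.5) = 1269.15576
g₁ = m₃ / m₂^(3/2) = -1885.92593 / 1269.15576 ≈ -1.486

-1.486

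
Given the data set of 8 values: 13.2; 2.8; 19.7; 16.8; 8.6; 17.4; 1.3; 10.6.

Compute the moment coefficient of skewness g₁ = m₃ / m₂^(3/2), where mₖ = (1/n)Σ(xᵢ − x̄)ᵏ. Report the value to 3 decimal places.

x̄ = (13.2 + 2.8 + 19.7 + 16.8 + 8.6 + 17.4 + 1.3 + 10.6) / 8 = 11.3000
deviations (xᵢ − x̄): 1.9000, -8.5000, 8.4000, 5.5000, -2.7000, 6.1000, -10.0000, -0.7000
Σ(xᵢ − x̄)² = 321.6600 ⇒ m₂ = 321.6600/8 = 40.20750
Σ(xᵢ − x̄)³ = -641.2320 ⇒ m₃ = -641.2320/8 = -80.15400
m₂^(3/2) = 40.20750^(1.5) = 254.95328
g₁ = m₃ / m₂^(3/2) = -80.15400 / 254.95328 ≈ -0.314

-0.314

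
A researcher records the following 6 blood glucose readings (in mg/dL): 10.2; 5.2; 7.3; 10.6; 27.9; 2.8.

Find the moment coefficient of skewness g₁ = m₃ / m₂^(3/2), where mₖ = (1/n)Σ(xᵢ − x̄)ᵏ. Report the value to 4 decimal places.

x̄ = (10.2 + 5.2 + 7.3 + 10.6 + 27.9 + 2.8) / 6 = 10.6667
deviations (xᵢ − x̄): -0.4667, -5.4667, -3.3667, -0.0667, 17.2333, -7.8667
Σ(xᵢ − x̄)² = 400.3133 ⇒ m₂ = 400.3133/6 = 66.71889
Σ(xᵢ − x̄)³ = 4429.6356 ⇒ m₃ = 4429.6356/6 = 738.27259
m₂^(3/2) = 66.71889^(1.5) = 544.97077
g₁ = m₃ / m₂^(3/2) = 738.27259 / 544.97077 ≈ 1.3547

1.3547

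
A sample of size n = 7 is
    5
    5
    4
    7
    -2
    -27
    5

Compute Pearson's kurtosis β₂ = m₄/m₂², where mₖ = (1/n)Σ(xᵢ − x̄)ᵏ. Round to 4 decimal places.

x̄ = -0.4286
Σ(xᵢ − x̄)² = 871.7143 ⇒ m₂ = 124.53061
Σ(xᵢ − x̄)⁴ = 504534.9446 ⇒ m₄ = 72076.42066
m₂² = 15507.87339
β₂ = m₄/m₂² = 72076.42066 / 15507.87339 ≈ 4.6477

4.6477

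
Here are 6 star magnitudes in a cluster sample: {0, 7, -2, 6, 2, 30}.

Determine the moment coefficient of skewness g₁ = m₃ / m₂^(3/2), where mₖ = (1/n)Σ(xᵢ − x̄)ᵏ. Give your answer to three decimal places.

1.452

x̄ = (0 + 7 - 2 + 6 + 2 + 30) / 6 = 7.1667
deviations (xᵢ − x̄): -7.1667, -0.1667, -9.1667, -1.1667, -5.1667, 22.8333
Σ(xᵢ − x̄)² = 684.8333 ⇒ m₂ = 684.8333/6 = 114.13889
Σ(xᵢ − x̄)³ = 10626.5556 ⇒ m₃ = 10626.5556/6 = 1771.09259
m₂^(3/2) = 114.13889^(1.5) = 1219.41199
g₁ = m₃ / m₂^(3/2) = 1771.09259 / 1219.41199 ≈ 1.452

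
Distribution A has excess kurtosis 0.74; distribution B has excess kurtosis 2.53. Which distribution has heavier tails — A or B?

B

Higher excess kurtosis ⇒ heavier tails relative to the normal distribution.
0.74 vs 2.53: the larger is 2.53, so B has heavier tails.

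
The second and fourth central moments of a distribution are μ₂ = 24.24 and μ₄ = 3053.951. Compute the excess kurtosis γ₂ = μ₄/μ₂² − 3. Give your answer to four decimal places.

μ₂² = 24.24² = 587.57760
μ₄/μ₂² = 3053.951 / 587.57760 = 5.19753
γ₂ = 5.19753 − 3 ≈ 2.1975

2.1975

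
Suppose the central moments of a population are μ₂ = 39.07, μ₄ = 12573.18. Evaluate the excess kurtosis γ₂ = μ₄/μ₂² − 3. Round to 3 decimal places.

μ₂² = 39.07² = 1526.46490
μ₄/μ₂² = 12573.18 / 1526.46490 = 8.23680
γ₂ = 8.23680 − 3 ≈ 5.237

5.237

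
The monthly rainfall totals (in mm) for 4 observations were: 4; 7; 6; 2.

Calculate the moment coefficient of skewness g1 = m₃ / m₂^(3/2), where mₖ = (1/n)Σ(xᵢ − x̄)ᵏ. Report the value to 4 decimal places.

x̄ = (4 + 7 + 6 + 2) / 4 = 4.7500
deviations (xᵢ − x̄): -0.7500, 2.2500, 1.2500, -2.7500
Σ(xᵢ − x̄)² = 14.7500 ⇒ m₂ = 14.7500/4 = 3.68750
Σ(xᵢ − x̄)³ = -7.8750 ⇒ m₃ = -7.8750/4 = -1.96875
m₂^(3/2) = 3.68750^(1.5) = 7.08106
g1 = m₃ / m₂^(3/2) = -1.96875 / 7.08106 ≈ -0.2780

-0.2780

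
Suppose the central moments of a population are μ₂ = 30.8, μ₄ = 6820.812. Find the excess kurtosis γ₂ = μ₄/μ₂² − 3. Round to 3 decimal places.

4.190

μ₂² = 30.8² = 948.64000
μ₄/μ₂² = 6820.812 / 948.64000 = 7.19010
γ₂ = 7.19010 − 3 ≈ 4.190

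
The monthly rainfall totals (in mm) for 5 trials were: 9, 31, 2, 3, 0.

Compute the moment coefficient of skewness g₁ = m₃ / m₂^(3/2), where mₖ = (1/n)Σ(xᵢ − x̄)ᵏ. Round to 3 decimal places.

1.263

x̄ = (9 + 31 + 2 + 3 + 0) / 5 = 9.0000
deviations (xᵢ − x̄): 0.0000, 22.0000, -7.0000, -6.0000, -9.0000
Σ(xᵢ − x̄)² = 650.0000 ⇒ m₂ = 650.0000/5 = 130.00000
Σ(xᵢ − x̄)³ = 9360.0000 ⇒ m₃ = 9360.0000/5 = 1872.00000
m₂^(3/2) = 130.00000^(1.5) = 1482.22805
g₁ = m₃ / m₂^(3/2) = 1872.00000 / 1482.22805 ≈ 1.263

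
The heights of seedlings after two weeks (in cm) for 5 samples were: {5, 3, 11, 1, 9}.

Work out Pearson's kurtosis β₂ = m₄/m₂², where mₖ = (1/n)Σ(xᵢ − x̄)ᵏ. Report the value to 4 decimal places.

x̄ = 5.8000
Σ(xᵢ − x̄)² = 68.8000 ⇒ m₂ = 13.76000
Σ(xᵢ − x̄)⁴ = 1428.7360 ⇒ m₄ = 285.74720
m₂² = 189.33760
β₂ = m₄/m₂² = 285.74720 / 189.33760 ≈ 1.5092

1.5092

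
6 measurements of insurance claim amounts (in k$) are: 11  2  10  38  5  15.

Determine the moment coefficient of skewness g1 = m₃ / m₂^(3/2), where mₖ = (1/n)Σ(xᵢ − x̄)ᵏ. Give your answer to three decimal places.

1.293

x̄ = (11 + 2 + 10 + 38 + 5 + 15) / 6 = 13.5000
deviations (xᵢ − x̄): -2.5000, -11.5000, -3.5000, 24.5000, -8.5000, 1.5000
Σ(xᵢ − x̄)² = 825.5000 ⇒ m₂ = 825.5000/6 = 137.58333
Σ(xᵢ − x̄)³ = 12516.0000 ⇒ m₃ = 12516.0000/6 = 2086.00000
m₂^(3/2) = 137.58333^(1.5) = 1613.79639
g1 = m₃ / m₂^(3/2) = 2086.00000 / 1613.79639 ≈ 1.293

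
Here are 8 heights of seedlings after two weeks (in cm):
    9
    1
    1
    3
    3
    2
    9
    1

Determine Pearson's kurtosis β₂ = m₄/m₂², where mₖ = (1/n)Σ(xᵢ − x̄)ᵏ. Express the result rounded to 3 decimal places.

2.171

x̄ = 3.6250
Σ(xᵢ − x̄)² = 81.8750 ⇒ m₂ = 10.23438
Σ(xᵢ − x̄)⁴ = 1819.0566 ⇒ m₄ = 227.38208
m₂² = 104.74243
β₂ = m₄/m₂² = 227.38208 / 104.74243 ≈ 2.171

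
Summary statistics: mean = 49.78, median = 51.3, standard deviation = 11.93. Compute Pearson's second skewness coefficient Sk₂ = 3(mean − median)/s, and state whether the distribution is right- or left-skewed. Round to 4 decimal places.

-0.3822, left-skewed

Sk₂ = 3(49.78 − 51.3) / 11.93 = 3 × -1.5200 / 11.93
    = -4.5600 / 11.93 ≈ -0.3822
Sk₂ < 0 ⇒ mean < median ⇒ left-skewed (negative skew).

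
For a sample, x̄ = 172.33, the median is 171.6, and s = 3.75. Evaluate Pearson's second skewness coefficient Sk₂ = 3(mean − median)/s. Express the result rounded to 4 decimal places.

0.5840

Sk₂ = 3(172.33 − 171.6) / 3.75 = 3 × 0.7300 / 3.75
    = 2.1900 / 3.75 ≈ 0.5840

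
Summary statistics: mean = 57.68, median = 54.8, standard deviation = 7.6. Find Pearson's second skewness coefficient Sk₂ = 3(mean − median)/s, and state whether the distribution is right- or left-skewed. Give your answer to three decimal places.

Sk₂ = 3(57.68 − 54.8) / 7.6 = 3 × 2.8800 / 7.6
    = 8.6400 / 7.6 ≈ 1.137
Sk₂ > 0 ⇒ mean > median ⇒ right-skewed (positive skew).

1.137, right-skewed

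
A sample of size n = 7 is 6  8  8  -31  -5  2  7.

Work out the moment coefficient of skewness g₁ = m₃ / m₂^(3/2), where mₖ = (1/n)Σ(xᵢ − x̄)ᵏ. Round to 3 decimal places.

x̄ = (6 + 8 + 8 - 31 - 5 + 2 + 7) / 7 = -0.7143
deviations (xᵢ − x̄): 6.7143, 8.7143, 8.7143, -30.2857, -4.2857, 2.7143, 7.7143
Σ(xᵢ − x̄)² = 1199.4286 ⇒ m₂ = 1199.4286/7 = 171.34694
Σ(xᵢ − x̄)³ = -25752.2449 ⇒ m₃ = -25752.2449/7 = -3678.89213
m₂^(3/2) = 171.34694^(1.5) = 2242.92383
g₁ = m₃ / m₂^(3/2) = -3678.89213 / 2242.92383 ≈ -1.640

-1.640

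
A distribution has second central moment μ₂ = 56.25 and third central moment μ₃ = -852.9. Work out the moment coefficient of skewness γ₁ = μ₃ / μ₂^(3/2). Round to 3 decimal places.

-2.022

σ = √μ₂ = √56.25 = 7.50000
σ³ = μ₂^(3/2) = 421.87500
γ₁ = μ₃/σ³ = -852.9 / 421.87500 ≈ -2.022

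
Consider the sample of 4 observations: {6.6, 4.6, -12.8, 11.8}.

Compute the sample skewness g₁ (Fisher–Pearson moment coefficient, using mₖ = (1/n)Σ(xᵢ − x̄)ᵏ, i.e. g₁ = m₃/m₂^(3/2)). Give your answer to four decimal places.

-0.8705

x̄ = (6.6 + 4.6 - 12.8 + 11.8) / 4 = 2.5500
deviations (xᵢ − x̄): 4.0500, 2.0500, -15.3500, 9.2500
Σ(xᵢ − x̄)² = 341.7900 ⇒ m₂ = 341.7900/4 = 85.44750
Σ(xᵢ − x̄)³ = -2750.3070 ⇒ m₃ = -2750.3070/4 = -687.57675
m₂^(3/2) = 85.44750^(1.5) = 789.85804
g₁ = m₃ / m₂^(3/2) = -687.57675 / 789.85804 ≈ -0.8705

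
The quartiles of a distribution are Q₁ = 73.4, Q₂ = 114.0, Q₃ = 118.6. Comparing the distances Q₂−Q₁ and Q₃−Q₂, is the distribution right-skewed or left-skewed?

Q₂ − Q₁ = 40.6;  Q₃ − Q₂ = 4.6
Q₂ − Q₁ > Q₃ − Q₂ ⇒ the lower half is more spread out ⇒ left-skewed.

left-skewed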